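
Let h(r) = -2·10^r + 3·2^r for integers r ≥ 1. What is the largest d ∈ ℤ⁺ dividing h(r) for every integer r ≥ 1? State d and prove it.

Computing the first values: h(1) = -14 and h(2) = -188; gcd(-14, -188) = 2, so d ≤ 2.
We prove 2 | -2·10^r + 3·2^r for all r ≥ 1 by induction on r.
Base case (r = 1): h(1) = -14 = 2·(-7), so 2 | h(1).
Inductive step: assume the claim holds for r = m, i.e. 2 | h(m). Then
h(m+1) − 10·h(m) = (-2·10^(m+1) + 3·2^(m+1)) − 10·(-2·10^m + 3·2^m) = (3)·2^m·(2 − 10) = (-24)·2^m. Since 2 | h(m) by the inductive hypothesis, 2 | 10·h(m); and 2 | -24 since -24 = 2·-12. Therefore 2 | h(m+1).
This completes the induction.
Therefore the largest such d is 2.

d = 2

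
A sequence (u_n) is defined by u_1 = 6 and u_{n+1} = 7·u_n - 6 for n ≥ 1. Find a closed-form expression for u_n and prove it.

u_n = 5·7^(n - 1) + 1

Computing the first terms: u_1 = 6, u_2 = 36, u_3 = 246. This suggests u_n = 5·7^(n - 1) + 1.
For the base case n = 1: the formula gives 6 = 6 = u_1.
Suppose the result is true for n = m, so u_m = 5·7^(m - 1) + 1.
Then u_{m+1} = 7·u_m - 6 = 7·(5·7^(m - 1) + 1) - 6 = 5·7^m + 1 = 5·7^((m+1) - 1) + 1,
which is the claimed formula at n = m+1.
By induction, the statement is established for all n ≥ 1.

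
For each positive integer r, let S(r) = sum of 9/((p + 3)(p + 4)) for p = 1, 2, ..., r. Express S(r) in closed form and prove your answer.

We claim S(r) = 9r/(4(r + 4)) for all r ≥ 1.
Base step (r = 1): S(1) = 9/20, and the closed form gives 9/20. They agree.
Suppose the result is true for r = p, so S(p) = 9p/(4(p + 4)).
Then S(p+1) = S(p) + (9/((p + 4)(p + 5))) = (9p/(4(p + 4))) + (9/((p + 4)(p + 5))).
Simplifying, S(p+1) = 9(p + 1)/(4(p + 5)) = 9(p+1)/(4((p+1) + 4)),
which is the closed form with r = p+1.
This completes the induction.

S(r) = 9r/(4(r + 4))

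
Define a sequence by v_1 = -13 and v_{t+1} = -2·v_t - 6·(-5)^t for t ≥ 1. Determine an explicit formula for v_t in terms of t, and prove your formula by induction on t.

Computing the first terms: v_1 = -13, v_2 = 56, v_3 = -262. This suggests v_t = -3(-2)^(t - 1) + 2(-5)^t.
For the base case t = 1: the formula gives -13 = -13 = v_1.
Inductive step: suppose the statement holds for some i ≥ 1, so v_i = -3(-2)^(i - 1) + 2(-5)^i.
Then v_{i+1} = -2·v_i - 6·(-5)^i = -2·(-3(-2)^(i - 1) + 2(-5)^i) - 6·(-5)^i = -3(-2)^i + 2(-5)^(i + 1) = -3(-2)^((i+1) - 1) + 2(-5)^(i+1),
which is the claimed formula at t = i+1.
By induction, the statement is established for all t ≥ 1.

v_t = -3(-2)^(t - 1) + 2(-5)^t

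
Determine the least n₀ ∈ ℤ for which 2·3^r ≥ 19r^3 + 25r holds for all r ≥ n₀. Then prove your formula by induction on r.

At r = 7: 4374 < 6692, so the inequality fails and n₀ ≥ 8. We prove 2·3^r ≥ 19r^3 + 25r for all r ≥ 8.
When r = 8: 2·3^r = 13122 and 19r^3 + 25r = 9928, so 13122 ≥ 9928.
Inductive step: suppose the statement holds for some j ≥ 8, so 2·3^j ≥ 19j^3 + 25j.
Then 2·3^(j + 1) = 3·(2·3^j) ≥ 3·(19j^3 + 25j).
Also, for j ≥ 8 we have 3·(19j^3 + 25j) ≥ 19(j+1)^3 + 25(j+1), since 3·(19j^3 + 25j) − (19(j+1)^3 + 25(j+1)) = 38j^3 - 57j^2 - 7j - 44, which is nonnegative for all j ≥ 8.
Combining, 2·3^(j + 1) ≥ 19(j+1)^3 + 25(j+1).
By the principle of mathematical induction, the result holds for all r ≥ 8.
Hence the smallest such n₀ is 8.

n₀ = 8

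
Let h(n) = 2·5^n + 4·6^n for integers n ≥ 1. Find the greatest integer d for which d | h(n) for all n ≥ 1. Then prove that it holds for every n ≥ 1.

Computing the first values: h(1) = 34 and h(2) = 194; gcd(34, 194) = 2, so d ≤ 2.
We prove 2 | 2·5^n + 4·6^n for all n ≥ 1 by induction on n.
For the base case n = 1: h(1) = 34 = 2·(17), so 2 | h(1).
Inductive step: suppose the statement holds for some r ≥ 1, i.e. 2 | h(r). Then
h(r+1) − 6·h(r) = (2·5^(r+1) + 4·6^(r+1)) − 6·(2·5^r + 4·6^r) = (2)·5^r·(5 − 6) = (-2)·5^r. Since 2 | h(r) by the inductive hypothesis, 2 | 6·h(r); and 2 | -2 since -2 = 2·-1. Therefore 2 | h(r+1).
By induction, the statement is established for all n ≥ 1.
Therefore the largest such d is 2.

d = 2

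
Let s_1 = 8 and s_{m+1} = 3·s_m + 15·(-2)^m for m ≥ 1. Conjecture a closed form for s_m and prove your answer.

Computing the first terms: s_1 = 8, s_2 = -6, s_3 = 42. This suggests s_m = -3(-2)^m + 2·3^(m - 1).
Base step (m = 1): the formula gives 8 = 8 = s_1.
Inductive step: assume the claim holds for m = i, so s_i = -3(-2)^i + 2·3^(i - 1).
Then s_{i+1} = 3·s_i + 15·(-2)^i = 3·(-3(-2)^i + 2·3^(i - 1)) + 15·(-2)^i = -3(-2)^(i + 1) + 2·3^i = -3(-2)^(i+1) + 2·3^((i+1) - 1),
which is the claimed formula at m = i+1.
By the principle of mathematical induction, the result holds for all m ≥ 1.

s_m = -3(-2)^m + 2·3^(m - 1)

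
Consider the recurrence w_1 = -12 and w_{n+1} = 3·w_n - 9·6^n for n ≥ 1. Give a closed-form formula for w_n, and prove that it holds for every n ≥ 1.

Computing the first terms: w_1 = -12, w_2 = -90, w_3 = -594. This suggests w_n = 2·3^n - 3·6^n.
When n = 1: the formula gives -12 = -12 = w_1.
Inductive step: assume the claim holds for n = m, so w_m = 2·3^m - 3·6^m.
Then w_{m+1} = 3·w_m - 9·6^m = 3·(2·3^m - 3·6^m) - 9·6^m = 2·3^(m + 1) - 3·6^(m + 1),
which is the claimed formula at n = m+1.
This completes the induction.

w_n = 2·3^n - 3·6^n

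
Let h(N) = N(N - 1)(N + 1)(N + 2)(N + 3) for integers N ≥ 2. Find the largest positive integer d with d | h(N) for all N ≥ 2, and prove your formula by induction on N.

Computing the first values: h(2) = 120 and h(3) = 720; gcd(120, 720) = 120, so d ≤ 120.
We prove 120 | N(N - 1)(N + 1)(N + 2)(N + 3) for all N ≥ 2 by induction on N.
For the base case N = 2: h(2) = 120 = 120·(1), so 120 | h(2).
Inductive step: suppose the statement holds for some k ≥ 2, i.e. 120 | h(k). Then
h(k+1) − h(k) = k·(k+1)·(k+2)·(k+3)·(k+4) − (k-1)·k·(k+1)·(k+2)·(k+3) = k·(k+1)·(k+2)·(k+3)·[(k+4) − (k-1)] = 5·k·(k+1)·(k+2)·(k+3). The product of 4 consecutive integers is divisible by (4)! = 24, so h(k+1) − h(k) is divisible by 5·24 = 120. By the inductive hypothesis 120 | h(k), hence 120 | h(k+1).
By the principle of mathematical induction, the result holds for all N ≥ 2.
Therefore the largest such d is 120.

d = 120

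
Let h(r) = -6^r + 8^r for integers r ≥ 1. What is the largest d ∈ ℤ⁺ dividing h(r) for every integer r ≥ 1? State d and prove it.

Computing the first values: h(1) = 2 and h(2) = 28; gcd(2, 28) = 2, so d ≤ 2.
We prove 2 | -6^r + 8^r for all r ≥ 1 by induction on r.
When r = 1: h(1) = 2 = 2·(1), so 2 | h(1).
Inductive step: assume the claim holds for r = i, i.e. 2 | h(i). Then
8^{i+1} − 6^{i+1} = 8·8^i − 6·6^i = 8·(8^i − 6^i) + (2)·6^i. The first term is divisible by 2 by the inductive hypothesis, and the second term (2)·6^i is divisible by 2 since 2 | 2. Hence 2 | h(i+1).
By induction, the statement is established for all r ≥ 1.
Therefore the largest such d is 2.

d = 2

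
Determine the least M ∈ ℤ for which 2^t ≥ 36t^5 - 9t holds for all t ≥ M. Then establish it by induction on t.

At t = 29: 536870912 < 738401103, so the inequality fails and M ≥ 30. We prove 2^t ≥ 36t^5 - 9t for all t ≥ 30.
For the base case t = 30: 2^t = 1073741824 and 36t^5 - 9t = 874799730, so 1073741824 ≥ 874799730.
Inductive step: assume the claim holds for t = j, so 2^j ≥ 36j^5 - 9j.
Then 2^(j + 1) = 2·(2^j) ≥ 2·(36j^5 - 9j).
Also, for j ≥ 30 we have 2·(36j^5 - 9j) ≥ 36(j+1)^5 - 9(j+1), since 2·(36j^5 - 9j) − (36(j+1)^5 - 9(j+1)) = 36j^5 - 180j^4 - 360j^3 - 360j^2 - 189j - 27, which is nonnegative for all j ≥ 30.
Combining, 2^(j + 1) ≥ 36(j+1)^5 - 9(j+1).
By induction, the statement is established for all t ≥ 30.
Hence the smallest such M is 30.

M = 30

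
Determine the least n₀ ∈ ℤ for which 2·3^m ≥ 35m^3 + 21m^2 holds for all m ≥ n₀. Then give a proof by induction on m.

At m = 8: 13122 < 19264, so the inequality fails and n₀ ≥ 9. We prove 2·3^m ≥ 35m^3 + 21m^2 for all m ≥ 9.
For the base case m = 9: 2·3^m = 39366 and 35m^3 + 21m^2 = 27216, so 39366 ≥ 27216.
Inductive step: assume the claim holds for m = k, so 2·3^k ≥ 35k^3 + 21k^2.
Then 2·3^(k + 1) = 3·(2·3^k) ≥ 3·(35k^3 + 21k^2).
Also, for k ≥ 9 we have 3·(35k^3 + 21k^2) ≥ 35(k+1)^3 + 21(k+1)^2, since 3·(35k^3 + 21k^2) − (35(k+1)^3 + 21(k+1)^2) = 70k^3 - 63k^2 - 147k - 56, which is nonnegative for all k ≥ 9.
Combining, 2·3^(k + 1) ≥ 35(k+1)^3 + 21(k+1)^2.
Hence, by induction on m, the claim holds for every m ≥ 9.
Hence the smallest such n₀ is 9.

n₀ = 9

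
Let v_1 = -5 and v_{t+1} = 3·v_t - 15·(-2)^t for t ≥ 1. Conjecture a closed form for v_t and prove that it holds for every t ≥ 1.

v_t = 3(-2)^t + 3^(t - 1)

Computing the first terms: v_1 = -5, v_2 = 15, v_3 = -15. This suggests v_t = 3(-2)^t + 3^(t - 1).
Base step (t = 1): the formula gives -5 = -5 = v_1.
For the inductive step, assume it holds for an arbitrary r ≥ 1, so v_r = 3(-2)^r + 3^(r - 1).
Then v_{r+1} = 3·v_r - 15·(-2)^r = 3·(3(-2)^r + 3^(r - 1)) - 15·(-2)^r = 3(-2)^(r + 1) + 3^r = 3(-2)^(r+1) + 3^((r+1) - 1),
which is the claimed formula at t = r+1.
Hence, by induction on t, the claim holds for every t ≥ 1.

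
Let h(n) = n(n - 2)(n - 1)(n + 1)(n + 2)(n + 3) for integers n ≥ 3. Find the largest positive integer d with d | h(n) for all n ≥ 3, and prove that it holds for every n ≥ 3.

d = 720

Computing the first values: h(3) = 720 and h(4) = 5040; gcd(720, 5040) = 720, so d ≤ 720.
We prove 720 | n(n - 2)(n - 1)(n + 1)(n + 2)(n + 3) for all n ≥ 3 by induction on n.
When n = 3: h(3) = 720 = 720·(1), so 720 | h(3).
Inductive step: suppose the statement holds for some k ≥ 3, i.e. 720 | h(k). Then
h(k+1) − h(k) = (k-1)·k·(k+1)·(k+2)·(k+3)·(k+4) − (k-2)·(k-1)·k·(k+1)·(k+2)·(k+3) = (k-1)·k·(k+1)·(k+2)·(k+3)·[(k+4) − (k-2)] = 6·(k-1)·k·(k+1)·(k+2)·(k+3). The product of 5 consecutive integers is divisible by (5)! = 120, so h(k+1) − h(k) is divisible by 6·120 = 720. By the inductive hypothesis 720 | h(k), hence 720 | h(k+1).
This completes the induction.
Therefore the largest such d is 720.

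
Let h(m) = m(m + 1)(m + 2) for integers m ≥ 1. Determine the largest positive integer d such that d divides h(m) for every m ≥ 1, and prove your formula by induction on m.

d = 6

Computing the first values: h(1) = 6 and h(2) = 24; gcd(6, 24) = 6, so d ≤ 6.
We prove 6 | m(m + 1)(m + 2) for all m ≥ 1 by induction on m.
For the base case m = 1: h(1) = 6 = 6·(1), so 6 | h(1).
For the inductive step, assume it holds for an arbitrary j ≥ 1, i.e. 6 | h(j). Then
h(j+1) − h(j) = (j+1)·(j+2)·(j+3) − j·(j+1)·(j+2) = (j+1)·(j+2)·[(j+3) − j] = 3·(j+1)·(j+2). The product of 2 consecutive integers is divisible by (2)! = 2, so h(j+1) − h(j) is divisible by 3·2 = 6. By the inductive hypothesis 6 | h(j), hence 6 | h(j+1).
By the principle of mathematical induction, the result holds for all m ≥ 1.
Therefore the largest such d is 6.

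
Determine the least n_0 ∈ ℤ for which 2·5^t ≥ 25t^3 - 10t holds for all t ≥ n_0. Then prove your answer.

At t = 4: 1250 < 1560, so the inequality fails and n_0 ≥ 5. We prove 2·5^t ≥ 25t^3 - 10t for all t ≥ 5.
For the base case t = 5: 2·5^t = 6250 and 25t^3 - 10t = 3075, so 6250 ≥ 3075.
For the inductive step, assume it holds for an arbitrary j ≥ 5, so 2·5^j ≥ 25j^3 - 10j.
Then 2·5^(j + 1) = 5·(2·5^j) ≥ 5·(25j^3 - 10j).
Also, for j ≥ 5 we have 5·(25j^3 - 10j) ≥ 25(j+1)^3 - 10(j+1), since 5·(25j^3 - 10j) − (25(j+1)^3 - 10(j+1)) = 100j^3 - 75j^2 - 115j - 15, which is nonnegative for all j ≥ 5.
Combining, 2·5^(j + 1) ≥ 25(j+1)^3 - 10(j+1).
Hence, by induction on t, the claim holds for every t ≥ 5.
Hence the smallest such n_0 is 5.

n_0 = 5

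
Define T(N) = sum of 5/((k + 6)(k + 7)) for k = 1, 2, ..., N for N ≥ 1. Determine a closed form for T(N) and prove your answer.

We claim T(N) = 5N/(7(N + 7)) for all N ≥ 1.
For the base case N = 1: T(1) = 5/56, and the closed form gives 5/56. They agree.
Inductive step: suppose the statement holds for some k ≥ 1, so T(k) = 5k/(7(k + 7)).
Then T(k+1) = T(k) + (5/((k + 7)(k + 8))) = (5k/(7(k + 7))) + (5/((k + 7)(k + 8))).
Simplifying, T(k+1) = 5(k + 1)/(7(k + 8)) = 5(k+1)/(7((k+1) + 7)),
which is the closed form with N = k+1.
Hence, by induction on N, the claim holds for every N ≥ 1.

T(N) = 5N/(7(N + 7))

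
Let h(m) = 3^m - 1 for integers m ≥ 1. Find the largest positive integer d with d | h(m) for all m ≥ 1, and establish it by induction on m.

Computing the first values: h(1) = 2 and h(2) = 8; gcd(2, 8) = 2, so d ≤ 2.
We prove 2 | 3^m - 1 for all m ≥ 1 by induction on m.
When m = 1: h(1) = 2 = 2·(1), so 2 | h(1).
Inductive step: assume the claim holds for m = i, i.e. 2 | h(i). Then
3^{i+1} − 1^{i+1} = 3·3^i − 1·1^i = 3·(3^i − 1^i) + (2)·1^i. The first term is divisible by 2 by the inductive hypothesis, and the second term (2)·1^i is divisible by 2 since 2 | 2. Hence 2 | h(i+1).
This completes the induction.
Therefore the largest such d is 2.

d = 2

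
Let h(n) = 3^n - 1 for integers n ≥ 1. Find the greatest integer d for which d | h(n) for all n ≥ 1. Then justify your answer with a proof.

Computing the first values: h(1) = 2 and h(2) = 8; gcd(2, 8) = 2, so d ≤ 2.
We prove 2 | 3^n - 1 for all n ≥ 1 by induction on n.
For the base case n = 1: h(1) = 2 = 2·(1), so 2 | h(1).
Inductive step: assume the claim holds for n = j, i.e. 2 | h(j). Then
3^{j+1} − 1^{j+1} = 3·3^j − 1·1^j = 3·(3^j − 1^j) + (2)·1^j. The first term is divisible by 2 by the inductive hypothesis, and the second term (2)·1^j is divisible by 2 since 2 | 2. Hence 2 | h(j+1).
By induction, the statement is established for all n ≥ 1.
Therefore the largest such d is 2.

d = 2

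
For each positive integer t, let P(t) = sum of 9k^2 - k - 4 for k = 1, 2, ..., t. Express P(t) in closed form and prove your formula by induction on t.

We claim P(t) = t(3t^2 + 4t - 3) for all t ≥ 1.
When t = 1: P(1) = 4, and the closed form gives 4. They agree.
Inductive step: suppose the statement holds for some k ≥ 1, so P(k) = k(3k^2 + 4k - 3).
Then P(k+1) = P(k) + (-k + 9(k + 1)^2 - 5) = (k(3k^2 + 4k - 3)) + (-k + 9(k + 1)^2 - 5).
Simplifying, P(k+1) = (k + 1)(3k^2 + 10k + 4) = (k+1)(3(k+1)^2 + 4(k+1) - 3),
which is the closed form with t = k+1.
By the principle of mathematical induction, the result holds for all t ≥ 1.

P(t) = t(3t^2 + 4t - 3)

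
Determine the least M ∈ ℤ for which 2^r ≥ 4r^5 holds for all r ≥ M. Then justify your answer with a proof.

At r = 25: 33554432 < 39062500, so the inequality fails and M ≥ 26. We prove 2^r ≥ 4r^5 for all r ≥ 26.
For the base case r = 26: 2^r = 67108864 and 4r^5 = 47525504, so 67108864 ≥ 47525504.
Inductive step: assume the claim holds for r = j, so 2^j ≥ 4j^5.
Then 2^(j + 1) = 2·(2^j) ≥ 2·(4j^5).
Also, for j ≥ 26 we have 2·(4j^5) ≥ 4(j+1)^5, since 2 ≥ (1 + 1/j)^5 for all j ≥ 26.
Combining, 2^(j + 1) ≥ 4(j+1)^5.
By the principle of mathematical induction, the result holds for all r ≥ 26.
Hence the smallest such M is 26.

M = 26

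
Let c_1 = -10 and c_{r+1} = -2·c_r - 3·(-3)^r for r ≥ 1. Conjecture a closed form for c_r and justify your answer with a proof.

c_r = -(-2)^(r - 1) - (-3)^(r + 1)

Computing the first terms: c_1 = -10, c_2 = 29, c_3 = -85. This suggests c_r = -(-2)^(r - 1) - (-3)^(r + 1).
When r = 1: the formula gives -10 = -10 = c_1.
Suppose the result is true for r = j, so c_j = -(-2)^(j - 1) - (-3)^(j + 1).
Then c_{j+1} = -2·c_j - 3·(-3)^j = -2·(-(-2)^(j - 1) - (-3)^(j + 1)) - 3·(-3)^j = -(-2)^j - (-3)^(j + 2) = -(-2)^((j+1) - 1) - (-3)^((j+1) + 1),
which is the claimed formula at r = j+1.
By induction, the statement is established for all r ≥ 1.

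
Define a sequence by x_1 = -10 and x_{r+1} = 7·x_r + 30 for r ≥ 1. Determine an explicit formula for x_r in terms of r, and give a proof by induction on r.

Computing the first terms: x_1 = -10, x_2 = -40, x_3 = -250. This suggests x_r = -5·7^(r - 1) - 5.
When r = 1: the formula gives -10 = -10 = x_1.
Suppose the result is true for r = p, so x_p = -5·7^(p - 1) - 5.
Then x_{p+1} = 7·x_p + 30 = 7·(-5·7^(p - 1) - 5) + 30 = -5·7^p - 5 = -5·7^((p+1) - 1) - 5,
which is the claimed formula at r = p+1.
By the principle of mathematical induction, the result holds for all r ≥ 1.

x_r = -5·7^(r - 1) - 5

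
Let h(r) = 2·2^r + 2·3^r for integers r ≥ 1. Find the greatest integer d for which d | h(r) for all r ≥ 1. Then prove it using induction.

d = 2

Computing the first values: h(1) = 10 and h(2) = 26; gcd(10, 26) = 2, so d ≤ 2.
We prove 2 | 2·2^r + 2·3^r for all r ≥ 1 by induction on r.
Base step (r = 1): h(1) = 10 = 2·(5), so 2 | h(1).
Inductive step: assume the claim holds for r = j, i.e. 2 | h(j). Then
h(j+1) − 3·h(j) = (2·2^(j+1) + 2·3^(j+1)) − 3·(2·2^j + 2·3^j) = (2)·2^j·(2 − 3) = (-2)·2^j. Since 2 | h(j) by the inductive hypothesis, 2 | 3·h(j); and 2 | -2 since -2 = 2·-1. Therefore 2 | h(j+1).
Hence, by induction on r, the claim holds for every r ≥ 1.
Therefore the largest such d is 2.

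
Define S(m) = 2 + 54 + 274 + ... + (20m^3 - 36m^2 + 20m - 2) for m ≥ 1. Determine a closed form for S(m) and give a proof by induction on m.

S(m) = m(5m^3 - 2m^2 - 3m + 2)

We claim S(m) = m(5m^3 - 2m^2 - 3m + 2) for all m ≥ 1.
Base case (m = 1): S(1) = 2, and the closed form gives 2. They agree.
Suppose the result is true for m = j, so S(j) = j(5j^3 - 2j^2 - 3j + 2).
Then S(j+1) = S(j) + (20j^3 + 24j^2 + 8j + 2) = (j(5j^3 - 2j^2 - 3j + 2)) + (20j^3 + 24j^2 + 8j + 2).
Simplifying, S(j+1) = (j + 1)(5j^3 + 13j^2 + 8j + 2) = (j+1)(5(j+1)^3 - 2(j+1)^2 - 3(j+1) + 2),
which is the closed form with m = j+1.
This completes the induction.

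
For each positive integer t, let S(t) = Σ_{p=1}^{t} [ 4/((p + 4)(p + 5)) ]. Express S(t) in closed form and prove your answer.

We claim S(t) = 4t/(5(t + 5)) for all t ≥ 1.
When t = 1: S(1) = 2/15, and the closed form gives 2/15. They agree.
Inductive step: suppose the statement holds for some p ≥ 1, so S(p) = 4p/(5(p + 5)).
Then S(p+1) = S(p) + (4/((p + 5)(p + 6))) = (4p/(5(p + 5))) + (4/((p + 5)(p + 6))).
Simplifying, S(p+1) = 4(p + 1)/(5(p + 6)) = 4(p+1)/(5((p+1) + 5)),
which is the closed form with t = p+1.
Hence, by induction on t, the claim holds for every t ≥ 1.

S(t) = 4t/(5(t + 5))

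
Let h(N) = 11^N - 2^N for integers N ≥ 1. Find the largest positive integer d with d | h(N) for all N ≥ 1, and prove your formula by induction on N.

d = 9

Computing the first values: h(1) = 9 and h(2) = 117; gcd(9, 117) = 9, so d ≤ 9.
We prove 9 | 11^N - 2^N for all N ≥ 1 by induction on N.
When N = 1: h(1) = 9 = 9·(1), so 9 | h(1).
Inductive step: assume the claim holds for N = m, i.e. 9 | h(m). Then
11^{m+1} − 2^{m+1} = 11·11^m − 2·2^m = 11·(11^m − 2^m) + (9)·2^m. The first term is divisible by 9 by the inductive hypothesis, and the second term (9)·2^m is divisible by 9 since 9 | 9. Hence 9 | h(m+1).
By induction, the statement is established for all N ≥ 1.
Therefore the largest such d is 9.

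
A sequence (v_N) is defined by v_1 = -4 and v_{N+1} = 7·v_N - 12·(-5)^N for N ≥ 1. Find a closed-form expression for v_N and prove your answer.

v_N = (-5)^N + 7^(N - 1)

Computing the first terms: v_1 = -4, v_2 = 32, v_3 = -76. This suggests v_N = (-5)^N + 7^(N - 1).
Base step (N = 1): the formula gives -4 = -4 = v_1.
Suppose the result is true for N = k, so v_k = (-5)^k + 7^(k - 1).
Then v_{k+1} = 7·v_k - 12·(-5)^k = 7·((-5)^k + 7^(k - 1)) - 12·(-5)^k = (-5)^(k + 1) + 7^k = (-5)^(k+1) + 7^((k+1) - 1),
which is the claimed formula at N = k+1.
Hence, by induction on N, the claim holds for every N ≥ 1.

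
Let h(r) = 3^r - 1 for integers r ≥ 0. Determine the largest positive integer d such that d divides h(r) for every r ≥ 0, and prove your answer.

Computing the first values: h(0) = 0 and h(1) = 2; gcd(0, 2) = 2, so d ≤ 2.
We prove 2 | 3^r - 1 for all r ≥ 0 by induction on r.
When r = 0: h(0) = 0 = 2·(0), so 2 | h(0).
Inductive step: assume the claim holds for r = j, i.e. 2 | h(j). Then
h(j+1) = 3^(j+1) - 1 = 3·(3^j - 1) + 2 = 3·h(j) + 2. The first term is divisible by 2 by the inductive hypothesis, and 2 is divisible by 2. Hence 2 | h(j+1).
This completes the induction.
Therefore the largest such d is 2.

d = 2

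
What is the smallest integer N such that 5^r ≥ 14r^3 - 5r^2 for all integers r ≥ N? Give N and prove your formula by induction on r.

At r = 4: 625 < 816, so the inequality fails and N ≥ 5. We prove 5^r ≥ 14r^3 - 5r^2 for all r ≥ 5.
Base case (r = 5): 5^r = 3125 and 14r^3 - 5r^2 = 1625, so 3125 ≥ 1625.
For the inductive step, assume it holds for an arbitrary i ≥ 5, so 5^i ≥ 14i^3 - 5i^2.
Then 5^(i + 1) = 5·(5^i) ≥ 5·(14i^3 - 5i^2).
Also, for i ≥ 5 we have 5·(14i^3 - 5i^2) ≥ 14(i+1)^3 - 5(i+1)^2, since 5·(14i^3 - 5i^2) − (14(i+1)^3 - 5(i+1)^2) = 56i^3 - 62i^2 - 32i - 9, which is nonnegative for all i ≥ 5.
Combining, 5^(i + 1) ≥ 14(i+1)^3 - 5(i+1)^2.
By induction, the statement is established for all r ≥ 5.
Hence the smallest such N is 5.

N = 5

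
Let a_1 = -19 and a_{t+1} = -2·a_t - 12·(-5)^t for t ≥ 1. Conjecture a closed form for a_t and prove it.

a_t = (-2)^(t - 1) + 4(-5)^t

Computing the first terms: a_1 = -19, a_2 = 98, a_3 = -496. This suggests a_t = (-2)^(t - 1) + 4(-5)^t.
Base step (t = 1): the formula gives -19 = -19 = a_1.
Inductive step: suppose the statement holds for some m ≥ 1, so a_m = (-2)^(m - 1) + 4(-5)^m.
Then a_{m+1} = -2·a_m - 12·(-5)^m = -2·((-2)^(m - 1) + 4(-5)^m) - 12·(-5)^m = (-2)^m + 4(-5)^(m + 1) = (-2)^((m+1) - 1) + 4(-5)^(m+1),
which is the claimed formula at t = m+1.
This completes the induction.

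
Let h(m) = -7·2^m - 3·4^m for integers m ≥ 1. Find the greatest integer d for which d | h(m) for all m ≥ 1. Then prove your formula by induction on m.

d = 2

Computing the first values: h(1) = -26 and h(2) = -76; gcd(-26, -76) = 2, so d ≤ 2.
We prove 2 | -7·2^m - 3·4^m for all m ≥ 1 by induction on m.
Base case (m = 1): h(1) = -26 = 2·(-13), so 2 | h(1).
Suppose the result is true for m = p, i.e. 2 | h(p). Then
h(p+1) − 4·h(p) = (-7·2^(p+1) - 3·4^(p+1)) − 4·(-7·2^p - 3·4^p) = (-7)·2^p·(2 − 4) = (14)·2^p. Since 2 | h(p) by the inductive hypothesis, 2 | 4·h(p); and 2 | 14 since 14 = 2·7. Therefore 2 | h(p+1).
By the principle of mathematical induction, the result holds for all m ≥ 1.
Therefore the largest such d is 2.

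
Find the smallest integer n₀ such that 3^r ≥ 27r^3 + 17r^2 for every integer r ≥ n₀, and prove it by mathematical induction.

At r = 9: 19683 < 21060, so the inequality fails and n₀ ≥ 10. We prove 3^r ≥ 27r^3 + 17r^2 for all r ≥ 10.
Base case (r = 10): 3^r = 59049 and 27r^3 + 17r^2 = 28700, so 59049 ≥ 28700.
For the inductive step, assume it holds for an arbitrary m ≥ 10, so 3^m ≥ 27m^3 + 17m^2.
Then 3^(m + 1) = 3·(3^m) ≥ 3·(27m^3 + 17m^2).
Also, for m ≥ 10 we have 3·(27m^3 + 17m^2) ≥ 27(m+1)^3 + 17(m+1)^2, since 3·(27m^3 + 17m^2) − (27(m+1)^3 + 17(m+1)^2) = 54m^3 - 47m^2 - 115m - 44, which is nonnegative for all m ≥ 10.
Combining, 3^(m + 1) ≥ 27(m+1)^3 + 17(m+1)^2.
By induction, the statement is established for all r ≥ 10.
Hence the smallest such n₀ is 10.

n₀ = 10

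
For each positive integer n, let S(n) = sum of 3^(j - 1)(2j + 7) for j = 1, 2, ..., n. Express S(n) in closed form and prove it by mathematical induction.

S(n) = 3^n(n + 3) - 3

We claim S(n) = 3^n(n + 3) - 3 for all n ≥ 1.
Base step (n = 1): S(1) = 9, and the closed form gives 9. They agree.
Suppose the result is true for n = j, so S(j) = 3^j(j + 3) - 3.
Then S(j+1) = S(j) + (3^j(2j + 9)) = (3^j(j + 3) - 3) + (3^j(2j + 9)).
Simplifying, S(j+1) = 3·3^j·j + 12·3^j - 3 = 3^(j+1)((j+1) + 3) - 3,
which is the closed form with n = j+1.
By induction, the statement is established for all n ≥ 1.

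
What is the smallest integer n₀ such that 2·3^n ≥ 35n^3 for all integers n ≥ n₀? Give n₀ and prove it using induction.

n₀ = 9

At n = 8: 13122 < 17920, so the inequality fails and n₀ ≥ 9. We prove 2·3^n ≥ 35n^3 for all n ≥ 9.
Base step (n = 9): 2·3^n = 39366 and 35n^3 = 25515, so 39366 ≥ 25515.
For the inductive step, assume it holds for an arbitrary k ≥ 9, so 2·3^k ≥ 35k^3.
Then 2·3^(k + 1) = 3·(2·3^k) ≥ 3·(35k^3).
Also, for k ≥ 9 we have 3·(35k^3) ≥ 35(k+1)^3, since 3 ≥ (1 + 1/k)^3 for all k ≥ 9.
Combining, 2·3^(k + 1) ≥ 35(k+1)^3.
By the principle of mathematical induction, the result holds for all n ≥ 9.
Hence the smallest such n₀ is 9.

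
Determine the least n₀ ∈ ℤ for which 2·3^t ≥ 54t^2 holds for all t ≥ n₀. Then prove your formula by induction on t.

n₀ = 7

At t = 6: 1458 < 1944, so the inequality fails and n₀ ≥ 7. We prove 2·3^t ≥ 54t^2 for all t ≥ 7.
When t = 7: 2·3^t = 4374 and 54t^2 = 2646, so 4374 ≥ 2646.
Inductive step: suppose the statement holds for some p ≥ 7, so 2·3^p ≥ 54p^2.
Then 2·3^(p + 1) = 3·(2·3^p) ≥ 3·(54p^2).
Also, for p ≥ 7 we have 3·(54p^2) ≥ 54(p+1)^2, since 3 ≥ (1 + 1/p)^2 for all p ≥ 7.
Combining, 2·3^(p + 1) ≥ 54(p+1)^2.
By the principle of mathematical induction, the result holds for all t ≥ 7.
Hence the smallest such n₀ is 7.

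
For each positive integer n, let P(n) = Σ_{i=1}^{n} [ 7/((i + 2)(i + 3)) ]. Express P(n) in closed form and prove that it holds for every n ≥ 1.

We claim P(n) = 7n/(3(n + 3)) for all n ≥ 1.
Base case (n = 1): P(1) = 7/12, and the closed form gives 7/12. They agree.
Inductive step: assume the claim holds for n = i, so P(i) = 7i/(3(i + 3)).
Then P(i+1) = P(i) + (7/((i + 3)(i + 4))) = (7i/(3(i + 3))) + (7/((i + 3)(i + 4))).
Simplifying, P(i+1) = 7(i + 1)/(3(i + 4)) = 7(i+1)/(3((i+1) + 3)),
which is the closed form with n = i+1.
By the principle of mathematical induction, the result holds for all n ≥ 1.

P(n) = 7n/(3(n + 3))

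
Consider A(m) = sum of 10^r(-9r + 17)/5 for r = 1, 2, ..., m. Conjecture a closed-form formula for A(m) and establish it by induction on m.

We claim A(m) = 2·10^m(-m + 2) - 4 for all m ≥ 1.
When m = 1: A(1) = 16, and the closed form gives 16. They agree.
Inductive step: suppose the statement holds for some r ≥ 1, so A(r) = 2·10^r(-r + 2) - 4.
Then A(r+1) = A(r) + (10^r(-18r + 16)) = (2·10^r(-r + 2) - 4) + (10^r(-18r + 16)).
Simplifying, A(r+1) = -20·10^r·r + 20·10^r - 4 = 2·10^(r+1)(-(r+1) + 2) - 4,
which is the closed form with m = r+1.
By the principle of mathematical induction, the result holds for all m ≥ 1.

A(m) = 2·10^m(-m + 2) - 4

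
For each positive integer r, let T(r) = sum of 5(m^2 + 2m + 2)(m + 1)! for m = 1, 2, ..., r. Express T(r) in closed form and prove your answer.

T(r) = (5r + 5)(r + 2)! - 10

We claim T(r) = (5r + 5)(r + 2)! - 10 for all r ≥ 1.
Base step (r = 1): T(1) = 50, and the closed form gives 50. They agree.
Suppose the result is true for r = m, so T(m) = (5m + 5)(m + 2)! - 10.
Then T(m+1) = T(m) + (5(m^2 + 4m + 5)(m + 2)!) = ((5m + 5)(m + 2)! - 10) + (5(m^2 + 4m + 5)(m + 2)!).
Simplifying, T(m+1) = (5(m+1) + 5)((m+1) + 2)! - 10,
which is the closed form with r = m+1.
This completes the induction.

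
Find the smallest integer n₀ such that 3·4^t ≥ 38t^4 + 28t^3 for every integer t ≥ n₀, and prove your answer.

n₀ = 8

At t = 7: 49152 < 100842, so the inequality fails and n₀ ≥ 8. We prove 3·4^t ≥ 38t^4 + 28t^3 for all t ≥ 8.
Base step (t = 8): 3·4^t = 196608 and 38t^4 + 28t^3 = 169984, so 196608 ≥ 169984.
Inductive step: assume the claim holds for t = j, so 3·4^j ≥ 38j^4 + 28j^3.
Then 3·4^(j + 1) = 4·(3·4^j) ≥ 4·(38j^4 + 28j^3).
Also, for j ≥ 8 we have 4·(38j^4 + 28j^3) ≥ 38(j+1)^4 + 28(j+1)^3, since 4·(38j^4 + 28j^3) − (38(j+1)^4 + 28(j+1)^3) = 114j^4 - 68j^3 - 312j^2 - 236j - 66, which is nonnegative for all j ≥ 8.
Combining, 3·4^(j + 1) ≥ 38(j+1)^4 + 28(j+1)^3.
By the principle of mathematical induction, the result holds for all t ≥ 8.
Hence the smallest such n₀ is 8.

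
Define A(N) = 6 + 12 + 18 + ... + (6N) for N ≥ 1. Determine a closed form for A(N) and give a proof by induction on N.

A(N) = 3N(N + 1)

We claim A(N) = 3N(N + 1) for all N ≥ 1.
For the base case N = 1: A(1) = 6, and the closed form gives 6. They agree.
For the inductive step, assume it holds for an arbitrary i ≥ 1, so A(i) = 3i(i + 1).
Then A(i+1) = A(i) + (6i + 6) = (3i(i + 1)) + (6i + 6).
Simplifying, A(i+1) = 3(i + 1)(i + 2) = 3(i+1)((i+1) + 1),
which is the closed form with N = i+1.
By the principle of mathematical induction, the result holds for all N ≥ 1.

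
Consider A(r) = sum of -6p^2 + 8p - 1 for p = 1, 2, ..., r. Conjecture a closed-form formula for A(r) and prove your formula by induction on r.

A(r) = -r(2r^2 - r - 2)

We claim A(r) = -r(2r^2 - r - 2) for all r ≥ 1.
For the base case r = 1: A(1) = 1, and the closed form gives 1. They agree.
Suppose the result is true for r = p, so A(p) = p(-2p^2 + p + 2).
Then A(p+1) = A(p) + (-6p^2 - 4p + 1) = (p(-2p^2 + p + 2)) + (-6p^2 - 4p + 1).
Simplifying, A(p+1) = -(p + 1)(2p^2 + 3p - 1) = -(p+1)(2(p+1)^2 - (p+1) - 2),
which is the closed form with r = p+1.
This completes the induction.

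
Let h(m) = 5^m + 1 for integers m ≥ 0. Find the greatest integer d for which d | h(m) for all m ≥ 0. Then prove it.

Computing the first values: h(0) = 2 and h(1) = 6; gcd(2, 6) = 2, so d ≤ 2.
We prove 2 | 5^m + 1 for all m ≥ 0 by induction on m.
Base step (m = 0): h(0) = 2 = 2·(1), so 2 | h(0).
Inductive step: suppose the statement holds for some r ≥ 0, i.e. 2 | h(r). Then
h(r+1) = 5^(r+1) + 1 = 5·(5^r + 1) - 4 = 5·h(r) - 4. The first term is divisible by 2 by the inductive hypothesis, and -4 is divisible by 2. Hence 2 | h(r+1).
By induction, the statement is established for all m ≥ 0.
Therefore the largest such d is 2.

d = 2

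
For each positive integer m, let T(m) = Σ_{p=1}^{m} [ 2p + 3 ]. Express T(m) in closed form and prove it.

We claim T(m) = m(m + 4) for all m ≥ 1.
Base step (m = 1): T(1) = 5, and the closed form gives 5. They agree.
For the inductive step, assume it holds for an arbitrary p ≥ 1, so T(p) = p(p + 4).
Then T(p+1) = T(p) + (2p + 5) = (p(p + 4)) + (2p + 5).
Simplifying, T(p+1) = (p + 1)(p + 5) = (p+1)((p+1) + 4),
which is the closed form with m = p+1.
By the principle of mathematical induction, the result holds for all m ≥ 1.

T(m) = m(m + 4)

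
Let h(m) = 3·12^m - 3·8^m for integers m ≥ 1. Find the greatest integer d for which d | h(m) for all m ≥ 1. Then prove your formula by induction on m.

Computing the first values: h(1) = 12 and h(2) = 240; gcd(12, 240) = 12, so d ≤ 12.
We prove 12 | 3·12^m - 3·8^m for all m ≥ 1 by induction on m.
Base step (m = 1): h(1) = 12 = 12·(1), so 12 | h(1).
Inductive step: suppose the statement holds for some k ≥ 1, i.e. 12 | h(k). Then
h(k+1) − 12·h(k) = (3·12^(k+1) - 3·8^(k+1)) − 12·(3·12^k - 3·8^k) = (-3)·8^k·(8 − 12) = (12)·8^k. Since 12 | h(k) by the inductive hypothesis, 12 | 12·h(k); and 12 | 12 since 12 = 12·1. Therefore 12 | h(k+1).
By the principle of mathematical induction, the result holds for all m ≥ 1.
Therefore the largest such d is 12.

d = 12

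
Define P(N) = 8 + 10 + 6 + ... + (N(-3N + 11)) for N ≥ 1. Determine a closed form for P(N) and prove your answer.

P(N) = -N(N - 5)(N + 1)

We claim P(N) = -N(N - 5)(N + 1) for all N ≥ 1.
Base step (N = 1): P(1) = 8, and the closed form gives 8. They agree.
For the inductive step, assume it holds for an arbitrary m ≥ 1, so P(m) = m(-m^2 + 4m + 5).
Then P(m+1) = P(m) + (-(m + 1)(3m - 8)) = (m(-m^2 + 4m + 5)) + (-(m + 1)(3m - 8)).
Simplifying, P(m+1) = -(m - 4)(m + 1)(m + 2) = -(m+1)((m+1) - 5)((m+1) + 1),
which is the closed form with N = m+1.
By induction, the statement is established for all N ≥ 1.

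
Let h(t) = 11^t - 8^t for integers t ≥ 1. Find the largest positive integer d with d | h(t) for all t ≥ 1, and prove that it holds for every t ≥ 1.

Computing the first values: h(1) = 3 and h(2) = 57; gcd(3, 57) = 3, so d ≤ 3.
We prove 3 | 11^t - 8^t for all t ≥ 1 by induction on t.
Base case (t = 1): h(1) = 3 = 3·(1), so 3 | h(1).
For the inductive step, assume it holds for an arbitrary m ≥ 1, i.e. 3 | h(m). Then
11^{m+1} − 8^{m+1} = 11·11^m − 8·8^m = 11·(11^m − 8^m) + (3)·8^m. The first term is divisible by 3 by the inductive hypothesis, and the second term (3)·8^m is divisible by 3 since 3 | 3. Hence 3 | h(m+1).
Hence, by induction on t, the claim holds for every t ≥ 1.
Therefore the largest such d is 3.

d = 3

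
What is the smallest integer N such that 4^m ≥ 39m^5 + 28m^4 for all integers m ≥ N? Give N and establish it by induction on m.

At m = 11: 4194304 < 6690937, so the inequality fails and N ≥ 12. We prove 4^m ≥ 39m^5 + 28m^4 for all m ≥ 12.
When m = 12: 4^m = 16777216 and 39m^5 + 28m^4 = 10285056, so 16777216 ≥ 10285056.
Inductive step: suppose the statement holds for some p ≥ 12, so 4^p ≥ 39p^5 + 28p^4.
Then 4^(p + 1) = 4·(4^p) ≥ 4·(39p^5 + 28p^4).
Also, for p ≥ 12 we have 4·(39p^5 + 28p^4) ≥ 39(p+1)^5 + 28(p+1)^4, since 4·(39p^5 + 28p^4) − (39(p+1)^5 + 28(p+1)^4) = 117p^5 - 111p^4 - 502p^3 - 558p^2 - 307p - 67, which is nonnegative for all p ≥ 12.
Combining, 4^(p + 1) ≥ 39(p+1)^5 + 28(p+1)^4.
By the principle of mathematical induction, the result holds for all m ≥ 12.
Hence the smallest such N is 12.

N = 12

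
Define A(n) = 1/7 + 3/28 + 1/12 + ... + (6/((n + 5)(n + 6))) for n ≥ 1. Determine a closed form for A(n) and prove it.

A(n) = n/(n + 6)

We claim A(n) = n/(n + 6) for all n ≥ 1.
Base step (n = 1): A(1) = 1/7, and the closed form gives 1/7. They agree.
For the inductive step, assume it holds for an arbitrary i ≥ 1, so A(i) = i/(i + 6).
Then A(i+1) = A(i) + (6/((i + 6)(i + 7))) = (i/(i + 6)) + (6/((i + 6)(i + 7))).
Simplifying, A(i+1) = (i + 1)/(i + 7) = (i+1)/((i+1) + 6),
which is the closed form with n = i+1.
Hence, by induction on n, the claim holds for every n ≥ 1.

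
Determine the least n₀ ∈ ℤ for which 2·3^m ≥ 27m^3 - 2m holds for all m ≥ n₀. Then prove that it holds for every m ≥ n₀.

At m = 8: 13122 < 13808, so the inequality fails and n₀ ≥ 9. We prove 2·3^m ≥ 27m^3 - 2m for all m ≥ 9.
For the base case m = 9: 2·3^m = 39366 and 27m^3 - 2m = 19665, so 39366 ≥ 19665.
Inductive step: suppose the statement holds for some k ≥ 9, so 2·3^k ≥ 27k^3 - 2k.
Then 2·3^(k + 1) = 3·(2·3^k) ≥ 3·(27k^3 - 2k).
Also, for k ≥ 9 we have 3·(27k^3 - 2k) ≥ 27(k+1)^3 - 2(k+1), since 3·(27k^3 - 2k) − (27(k+1)^3 - 2(k+1)) = 54k^3 - 81k^2 - 85k - 25, which is nonnegative for all k ≥ 9.
Combining, 2·3^(k + 1) ≥ 27(k+1)^3 - 2(k+1).
Hence, by induction on m, the claim holds for every m ≥ 9.
Hence the smallest such n₀ is 9.

n₀ = 9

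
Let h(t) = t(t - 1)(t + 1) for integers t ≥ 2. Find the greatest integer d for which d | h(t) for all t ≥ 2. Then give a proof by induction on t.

d = 6

Computing the first values: h(2) = 6 and h(3) = 24; gcd(6, 24) = 6, so d ≤ 6.
We prove 6 | t(t - 1)(t + 1) for all t ≥ 2 by induction on t.
When t = 2: h(2) = 6 = 6·(1), so 6 | h(2).
For the inductive step, assume it holds for an arbitrary j ≥ 2, i.e. 6 | h(j). Then
h(j+1) − h(j) = j·(j+1)·(j+2) − (j-1)·j·(j+1) = j·(j+1)·[(j+2) − (j-1)] = 3·j·(j+1). The product of 2 consecutive integers is divisible by (2)! = 2, so h(j+1) − h(j) is divisible by 3·2 = 6. By the inductive hypothesis 6 | h(j), hence 6 | h(j+1).
This completes the induction.
Therefore the largest such d is 6.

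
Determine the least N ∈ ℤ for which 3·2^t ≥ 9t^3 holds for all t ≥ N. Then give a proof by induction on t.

N = 13

At t = 12: 12288 < 15552, so the inequality fails and N ≥ 13. We prove 3·2^t ≥ 9t^3 for all t ≥ 13.
Base step (t = 13): 3·2^t = 24576 and 9t^3 = 19773, so 24576 ≥ 19773.
For the inductive step, assume it holds for an arbitrary j ≥ 13, so 3·2^j ≥ 9j^3.
Then 3·2^(j + 1) = 2·(3·2^j) ≥ 2·(9j^3).
Also, for j ≥ 13 we have 2·(9j^3) ≥ 9(j+1)^3, since 2 ≥ (1 + 1/j)^3 for all j ≥ 13.
Combining, 3·2^(j + 1) ≥ 9(j+1)^3.
By the principle of mathematical induction, the result holds for all t ≥ 13.
Hence the smallest such N is 13.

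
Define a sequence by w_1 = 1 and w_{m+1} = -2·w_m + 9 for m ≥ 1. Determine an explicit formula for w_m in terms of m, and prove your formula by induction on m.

Computing the first terms: w_1 = 1, w_2 = 7, w_3 = -5. This suggests w_m = (-2)^m + 3.
When m = 1: the formula gives 1 = 1 = w_1.
Suppose the result is true for m = p, so w_p = (-2)^p + 3.
Then w_{p+1} = -2·w_p + 9 = -2·((-2)^p + 3) + 9 = (-2)^(p + 1) + 3,
which is the claimed formula at m = p+1.
Hence, by induction on m, the claim holds for every m ≥ 1.

w_m = (-2)^m + 3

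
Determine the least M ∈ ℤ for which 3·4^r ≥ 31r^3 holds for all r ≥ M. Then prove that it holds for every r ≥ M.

M = 6

At r = 5: 3072 < 3875, so the inequality fails and M ≥ 6. We prove 3·4^r ≥ 31r^3 for all r ≥ 6.
When r = 6: 3·4^r = 12288 and 31r^3 = 6696, so 12288 ≥ 6696.
Suppose the result is true for r = i, so 3·4^i ≥ 31i^3.
Then 3·4^(i + 1) = 4·(3·4^i) ≥ 4·(31i^3).
Also, for i ≥ 6 we have 4·(31i^3) ≥ 31(i+1)^3, since 4 ≥ (1 + 1/i)^3 for all i ≥ 6.
Combining, 3·4^(i + 1) ≥ 31(i+1)^3.
By induction, the statement is established for all r ≥ 6.
Hence the smallest such M is 6.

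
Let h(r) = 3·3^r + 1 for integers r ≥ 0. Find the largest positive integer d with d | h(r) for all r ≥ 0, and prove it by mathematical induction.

d = 2

Computing the first values: h(0) = 4 and h(1) = 10; gcd(4, 10) = 2, so d ≤ 2.
We prove 2 | 3·3^r + 1 for all r ≥ 0 by induction on r.
Base step (r = 0): h(0) = 4 = 2·(2), so 2 | h(0).
Inductive step: assume the claim holds for r = p, i.e. 2 | h(p). Then
h(p+1) = 3·3^(p+1) + 1 = 3·(3·3^p + 1) - 2 = 3·h(p) - 2. The first term is divisible by 2 by the inductive hypothesis, and -2 is divisible by 2. Hence 2 | h(p+1).
By the principle of mathematical induction, the result holds for all r ≥ 0.
Therefore the largest such d is 2.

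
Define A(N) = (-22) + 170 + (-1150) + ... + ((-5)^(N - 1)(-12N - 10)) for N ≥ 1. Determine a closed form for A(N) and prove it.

We claim A(N) = 2(-5)^N(N + 1) - 2 for all N ≥ 1.
Base case (N = 1): A(1) = -22, and the closed form gives -22. They agree.
For the inductive step, assume it holds for an arbitrary i ≥ 1, so A(i) = 2(-5)^i(i + 1) - 2.
Then A(i+1) = A(i) + ((-5)^i(-12i - 22)) = (2(-5)^i(i + 1) - 2) + ((-5)^i(-12i - 22)).
Simplifying, A(i+1) = -10(-5)^i·i - 20(-5)^i - 2 = 2(-5)^(i+1)((i+1) + 1) - 2,
which is the closed form with N = i+1.
Hence, by induction on N, the claim holds for every N ≥ 1.

A(N) = 2(-5)^N(N + 1) - 2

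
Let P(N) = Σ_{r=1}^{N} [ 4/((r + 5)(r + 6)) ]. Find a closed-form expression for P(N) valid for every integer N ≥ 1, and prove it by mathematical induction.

P(N) = 2N/(3(N + 6))

We claim P(N) = 2N/(3(N + 6)) for all N ≥ 1.
Base case (N = 1): P(1) = 2/21, and the closed form gives 2/21. They agree.
Inductive step: suppose the statement holds for some r ≥ 1, so P(r) = 2r/(3(r + 6)).
Then P(r+1) = P(r) + (4/((r + 6)(r + 7))) = (2r/(3(r + 6))) + (4/((r + 6)(r + 7))).
Simplifying, P(r+1) = 2(r + 1)/(3(r + 7)) = 2(r+1)/(3((r+1) + 6)),
which is the closed form with N = r+1.
Hence, by induction on N, the claim holds for every N ≥ 1.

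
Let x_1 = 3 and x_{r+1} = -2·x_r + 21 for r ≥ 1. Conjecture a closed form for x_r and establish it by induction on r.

x_r = -(-2)^(r + 1) + 7

Computing the first terms: x_1 = 3, x_2 = 15, x_3 = -9. This suggests x_r = -(-2)^(r + 1) + 7.
For the base case r = 1: the formula gives 3 = 3 = x_1.
Inductive step: suppose the statement holds for some i ≥ 1, so x_i = -(-2)^(i + 1) + 7.
Then x_{i+1} = -2·x_i + 21 = -2·(-(-2)^(i + 1) + 7) + 21 = -(-2)^(i + 2) + 7 = -(-2)^((i+1) + 1) + 7,
which is the claimed formula at r = i+1.
This completes the induction.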